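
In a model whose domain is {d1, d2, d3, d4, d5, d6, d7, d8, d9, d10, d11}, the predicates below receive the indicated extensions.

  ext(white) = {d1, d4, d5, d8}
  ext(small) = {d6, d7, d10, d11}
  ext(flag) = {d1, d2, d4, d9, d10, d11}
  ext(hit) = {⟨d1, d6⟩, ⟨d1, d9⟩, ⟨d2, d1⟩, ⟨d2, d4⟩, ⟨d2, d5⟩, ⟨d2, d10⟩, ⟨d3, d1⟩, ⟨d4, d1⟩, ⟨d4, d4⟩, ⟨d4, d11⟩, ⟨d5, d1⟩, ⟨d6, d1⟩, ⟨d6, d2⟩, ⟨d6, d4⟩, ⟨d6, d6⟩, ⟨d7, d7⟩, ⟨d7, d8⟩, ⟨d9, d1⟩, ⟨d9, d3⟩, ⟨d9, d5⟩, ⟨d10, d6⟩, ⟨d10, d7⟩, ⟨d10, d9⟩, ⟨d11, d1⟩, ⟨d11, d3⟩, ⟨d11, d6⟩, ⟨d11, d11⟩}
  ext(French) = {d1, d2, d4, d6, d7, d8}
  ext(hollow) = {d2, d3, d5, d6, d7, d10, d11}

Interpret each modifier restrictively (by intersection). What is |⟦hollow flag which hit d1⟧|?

⟦which hit d1⟧ = {x : ⟨x, d1⟩ ∈ ⟦hit⟧} = {d2, d3, d4, d5, d6, d9, d11}
⟦flag⟧ = {d1, d2, d4, d9, d10, d11}
… ∩ ⟦which hit d1⟧ = {d1, d2, d4, d9, d10, d11} ∩ {d2, d3, d4, d5, d6, d9, d11} = {d2, d4, d9, d11}
… ∩ ⟦hollow⟧ = {d2, d4, d9, d11} ∩ {d2, d3, d5, d6, d7, d10, d11} = {d2, d11}
⟦hollow flag which hit d1⟧ = {d2, d11}, so the cardinality is 2.

2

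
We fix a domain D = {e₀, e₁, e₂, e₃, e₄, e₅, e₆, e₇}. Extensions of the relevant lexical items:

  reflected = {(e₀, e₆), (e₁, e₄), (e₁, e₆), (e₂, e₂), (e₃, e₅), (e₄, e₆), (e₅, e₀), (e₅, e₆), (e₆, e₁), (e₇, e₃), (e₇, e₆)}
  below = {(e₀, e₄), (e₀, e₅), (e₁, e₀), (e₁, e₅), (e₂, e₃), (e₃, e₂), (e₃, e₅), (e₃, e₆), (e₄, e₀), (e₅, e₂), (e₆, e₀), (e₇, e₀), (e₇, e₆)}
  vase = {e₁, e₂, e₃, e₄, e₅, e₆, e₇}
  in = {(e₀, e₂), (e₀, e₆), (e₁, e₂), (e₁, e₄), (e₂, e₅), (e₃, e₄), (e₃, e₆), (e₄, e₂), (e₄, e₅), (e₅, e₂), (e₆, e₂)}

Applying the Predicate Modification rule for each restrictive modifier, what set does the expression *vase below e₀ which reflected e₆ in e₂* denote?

⟦below e₀⟧ = {x : ⟨x, e₀⟩ ∈ ⟦below⟧} = {e₁, e₄, e₆, e₇}
⟦which reflected e₆⟧ = {x : ⟨x, e₆⟩ ∈ ⟦reflected⟧} = {e₀, e₁, e₄, e₅, e₇}
⟦in e₂⟧ = {x : ⟨x, e₂⟩ ∈ ⟦in⟧} = {e₀, e₁, e₄, e₅, e₆}
⟦vase⟧ = {e₁, e₂, e₃, e₄, e₅, e₆, e₇}
… ∩ ⟦below e₀⟧ = {e₁, e₂, e₃, e₄, e₅, e₆, e₇} ∩ {e₁, e₄, e₆, e₇} = {e₁, e₄, e₆, e₇}
… ∩ ⟦which reflected e₆⟧ = {e₁, e₄, e₆, e₇} ∩ {e₀, e₁, e₄, e₅, e₇} = {e₁, e₄, e₇}
… ∩ ⟦in e₂⟧ = {e₁, e₄, e₇} ∩ {e₀, e₁, e₄, e₅, e₆} = {e₁, e₄}
So ⟦vase below e₀ which reflected e₆ in e₂⟧ = {e₁, e₄}.

{e₁, e₄}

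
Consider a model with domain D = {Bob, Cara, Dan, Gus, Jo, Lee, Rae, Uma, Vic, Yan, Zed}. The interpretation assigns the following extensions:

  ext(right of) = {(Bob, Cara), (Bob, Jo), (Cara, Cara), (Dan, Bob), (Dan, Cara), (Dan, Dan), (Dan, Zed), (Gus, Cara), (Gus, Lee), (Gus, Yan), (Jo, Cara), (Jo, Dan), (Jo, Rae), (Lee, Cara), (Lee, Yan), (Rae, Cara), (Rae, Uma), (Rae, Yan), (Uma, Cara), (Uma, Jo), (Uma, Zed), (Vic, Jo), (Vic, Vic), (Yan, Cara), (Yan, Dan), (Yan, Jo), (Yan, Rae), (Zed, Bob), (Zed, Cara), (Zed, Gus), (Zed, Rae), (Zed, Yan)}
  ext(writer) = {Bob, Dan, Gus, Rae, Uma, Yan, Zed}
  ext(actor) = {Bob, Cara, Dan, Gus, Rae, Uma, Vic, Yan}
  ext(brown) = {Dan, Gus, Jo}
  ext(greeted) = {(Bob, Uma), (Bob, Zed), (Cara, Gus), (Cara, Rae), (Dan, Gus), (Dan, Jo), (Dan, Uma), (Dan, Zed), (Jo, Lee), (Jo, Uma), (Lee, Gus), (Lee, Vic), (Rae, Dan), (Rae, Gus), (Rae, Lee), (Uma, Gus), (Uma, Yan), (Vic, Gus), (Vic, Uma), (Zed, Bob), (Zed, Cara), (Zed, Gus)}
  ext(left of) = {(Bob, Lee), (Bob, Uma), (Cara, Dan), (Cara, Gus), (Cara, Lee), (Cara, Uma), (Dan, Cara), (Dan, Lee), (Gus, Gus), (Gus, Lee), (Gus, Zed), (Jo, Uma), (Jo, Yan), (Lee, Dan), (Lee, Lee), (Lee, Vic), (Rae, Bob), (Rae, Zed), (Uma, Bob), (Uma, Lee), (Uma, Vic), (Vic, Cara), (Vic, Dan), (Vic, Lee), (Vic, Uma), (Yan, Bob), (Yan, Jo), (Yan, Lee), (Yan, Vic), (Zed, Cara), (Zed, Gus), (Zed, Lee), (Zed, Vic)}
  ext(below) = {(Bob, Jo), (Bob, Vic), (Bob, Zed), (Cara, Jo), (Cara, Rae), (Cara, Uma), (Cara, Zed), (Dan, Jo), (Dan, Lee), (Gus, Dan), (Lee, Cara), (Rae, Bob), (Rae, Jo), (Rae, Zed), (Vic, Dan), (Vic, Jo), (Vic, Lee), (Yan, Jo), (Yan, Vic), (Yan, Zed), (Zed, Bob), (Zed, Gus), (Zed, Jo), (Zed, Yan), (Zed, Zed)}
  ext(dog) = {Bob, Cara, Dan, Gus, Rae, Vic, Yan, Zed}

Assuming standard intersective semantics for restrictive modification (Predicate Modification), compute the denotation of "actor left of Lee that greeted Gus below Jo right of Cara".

⟦left of Lee⟧ = {x : ⟨x, Lee⟩ ∈ ⟦left of⟧} = {Bob, Cara, Dan, Gus, Lee, Uma, Vic, Yan, Zed}
⟦that greeted Gus⟧ = {x : ⟨x, Gus⟩ ∈ ⟦greeted⟧} = {Cara, Dan, Lee, Rae, Uma, Vic, Zed}
⟦below Jo⟧ = {x : ⟨x, Jo⟩ ∈ ⟦below⟧} = {Bob, Cara, Dan, Rae, Vic, Yan, Zed}
⟦right of Cara⟧ = {x : ⟨x, Cara⟩ ∈ ⟦right of⟧} = {Bob, Cara, Dan, Gus, Jo, Lee, Rae, Uma, Yan, Zed}
⟦actor⟧ = {Bob, Cara, Dan, Gus, Rae, Uma, Vic, Yan}
… ∩ ⟦left of Lee⟧ = {Bob, Cara, Dan, Gus, Rae, Uma, Vic, Yan} ∩ {Bob, Cara, Dan, Gus, Lee, Uma, Vic, Yan, Zed} = {Bob, Cara, Dan, Gus, Uma, Vic, Yan}
… ∩ ⟦that greeted Gus⟧ = {Bob, Cara, Dan, Gus, Uma, Vic, Yan} ∩ {Cara, Dan, Lee, Rae, Uma, Vic, Zed} = {Cara, Dan, Uma, Vic}
… ∩ ⟦below Jo⟧ = {Cara, Dan, Uma, Vic} ∩ {Bob, Cara, Dan, Rae, Vic, Yan, Zed} = {Cara, Dan, Vic}
… ∩ ⟦right of Cara⟧ = {Cara, Dan, Vic} ∩ {Bob, Cara, Dan, Gus, Jo, Lee, Rae, Uma, Yan, Zed} = {Cara, Dan}
So ⟦actor left of Lee that greeted Gus below Jo right of Cara⟧ = {Cara, Dan}.

{Cara, Dan}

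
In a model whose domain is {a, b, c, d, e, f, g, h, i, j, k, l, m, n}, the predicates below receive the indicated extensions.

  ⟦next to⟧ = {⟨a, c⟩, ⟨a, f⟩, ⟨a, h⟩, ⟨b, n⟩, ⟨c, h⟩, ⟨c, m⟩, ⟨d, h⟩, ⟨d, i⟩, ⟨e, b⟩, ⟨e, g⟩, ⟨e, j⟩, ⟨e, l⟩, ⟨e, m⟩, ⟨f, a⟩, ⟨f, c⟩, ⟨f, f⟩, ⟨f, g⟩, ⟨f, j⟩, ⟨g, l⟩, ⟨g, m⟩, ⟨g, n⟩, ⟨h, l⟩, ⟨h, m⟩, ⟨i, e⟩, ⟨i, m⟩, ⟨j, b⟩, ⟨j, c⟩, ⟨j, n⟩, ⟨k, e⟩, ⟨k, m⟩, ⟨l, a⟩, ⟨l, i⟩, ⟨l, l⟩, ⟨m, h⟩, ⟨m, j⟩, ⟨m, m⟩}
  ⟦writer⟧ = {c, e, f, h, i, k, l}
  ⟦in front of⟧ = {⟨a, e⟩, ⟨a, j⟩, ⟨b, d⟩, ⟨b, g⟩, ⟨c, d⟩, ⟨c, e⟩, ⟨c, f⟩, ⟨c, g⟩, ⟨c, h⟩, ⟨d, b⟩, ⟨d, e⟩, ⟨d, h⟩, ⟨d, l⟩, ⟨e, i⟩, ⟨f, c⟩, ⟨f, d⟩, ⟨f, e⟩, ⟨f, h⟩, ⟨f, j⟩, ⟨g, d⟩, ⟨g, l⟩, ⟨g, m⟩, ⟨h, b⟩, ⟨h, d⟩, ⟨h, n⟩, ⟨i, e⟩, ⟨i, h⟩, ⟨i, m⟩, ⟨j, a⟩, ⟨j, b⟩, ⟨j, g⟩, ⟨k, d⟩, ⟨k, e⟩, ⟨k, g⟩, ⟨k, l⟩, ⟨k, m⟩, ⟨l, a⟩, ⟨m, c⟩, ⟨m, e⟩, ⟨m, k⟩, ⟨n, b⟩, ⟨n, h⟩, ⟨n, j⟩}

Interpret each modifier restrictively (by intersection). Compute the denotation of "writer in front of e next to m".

{c, i, k}

⟦in front of e⟧ = {x : ⟨x, e⟩ ∈ ⟦in front of⟧} = {a, c, d, f, i, k, m}
⟦next to m⟧ = {x : ⟨x, m⟩ ∈ ⟦next to⟧} = {c, e, g, h, i, k, m}
⟦writer⟧ = {c, e, f, h, i, k, l}
… ∩ ⟦in front of e⟧ = {c, e, f, h, i, k, l} ∩ {a, c, d, f, i, k, m} = {c, f, i, k}
… ∩ ⟦next to m⟧ = {c, f, i, k} ∩ {c, e, g, h, i, k, m} = {c, i, k}
So ⟦writer in front of e next to m⟧ = {c, i, k}.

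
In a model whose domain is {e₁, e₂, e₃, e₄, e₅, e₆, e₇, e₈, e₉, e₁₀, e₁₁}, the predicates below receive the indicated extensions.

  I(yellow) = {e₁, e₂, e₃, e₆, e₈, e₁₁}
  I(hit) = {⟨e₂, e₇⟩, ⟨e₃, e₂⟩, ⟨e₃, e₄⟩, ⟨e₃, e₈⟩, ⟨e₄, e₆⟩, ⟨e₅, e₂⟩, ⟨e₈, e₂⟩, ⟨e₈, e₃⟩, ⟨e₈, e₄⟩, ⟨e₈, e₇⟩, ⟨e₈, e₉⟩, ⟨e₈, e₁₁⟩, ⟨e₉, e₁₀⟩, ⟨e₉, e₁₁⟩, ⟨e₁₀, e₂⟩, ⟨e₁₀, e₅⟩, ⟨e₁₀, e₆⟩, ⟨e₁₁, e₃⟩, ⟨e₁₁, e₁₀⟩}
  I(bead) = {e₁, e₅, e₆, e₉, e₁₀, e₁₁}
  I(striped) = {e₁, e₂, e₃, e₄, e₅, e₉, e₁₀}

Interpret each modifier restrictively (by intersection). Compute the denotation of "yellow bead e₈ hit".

{e₁₁}

⟦e₈ hit⟧ = {x : ⟨e₈, x⟩ ∈ ⟦hit⟧} = {e₂, e₃, e₄, e₇, e₉, e₁₁}
⟦bead⟧ = {e₁, e₅, e₆, e₉, e₁₀, e₁₁}
… ∩ ⟦e₈ hit⟧ = {e₁, e₅, e₆, e₉, e₁₀, e₁₁} ∩ {e₂, e₃, e₄, e₇, e₉, e₁₁} = {e₉, e₁₁}
… ∩ ⟦yellow⟧ = {e₉, e₁₁} ∩ {e₁, e₂, e₃, e₆, e₈, e₁₁} = {e₁₁}
So ⟦yellow bead e₈ hit⟧ = {e₁₁}.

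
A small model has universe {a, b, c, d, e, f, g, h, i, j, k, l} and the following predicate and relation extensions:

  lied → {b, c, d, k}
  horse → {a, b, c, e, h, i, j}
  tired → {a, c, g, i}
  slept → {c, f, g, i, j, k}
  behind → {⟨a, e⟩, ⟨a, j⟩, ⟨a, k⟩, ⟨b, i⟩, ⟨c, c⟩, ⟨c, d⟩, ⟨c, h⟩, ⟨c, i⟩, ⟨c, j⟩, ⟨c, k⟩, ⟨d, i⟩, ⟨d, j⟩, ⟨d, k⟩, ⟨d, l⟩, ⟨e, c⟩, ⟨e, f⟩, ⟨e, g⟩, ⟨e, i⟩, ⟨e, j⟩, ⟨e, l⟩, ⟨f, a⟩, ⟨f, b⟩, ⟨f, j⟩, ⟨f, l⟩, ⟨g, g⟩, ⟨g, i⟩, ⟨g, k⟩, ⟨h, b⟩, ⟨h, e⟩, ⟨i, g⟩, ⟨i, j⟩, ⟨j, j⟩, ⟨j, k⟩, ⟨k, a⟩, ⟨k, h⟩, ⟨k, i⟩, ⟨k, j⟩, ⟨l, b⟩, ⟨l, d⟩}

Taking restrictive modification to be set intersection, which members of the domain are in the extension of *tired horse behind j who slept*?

⟦behind j⟧ = {x : ⟨x, j⟩ ∈ ⟦behind⟧} = {a, c, d, e, f, i, j, k}
⟦who slept⟧ = ⟦slept⟧ = {c, f, g, i, j, k}
⟦horse⟧ = {a, b, c, e, h, i, j}
… ∩ ⟦behind j⟧ = {a, b, c, e, h, i, j} ∩ {a, c, d, e, f, i, j, k} = {a, c, e, i, j}
… ∩ ⟦who slept⟧ = {a, c, e, i, j} ∩ {c, f, g, i, j, k} = {c, i, j}
… ∩ ⟦tired⟧ = {c, i, j} ∩ {a, c, g, i} = {c, i}
So ⟦tired horse behind j who slept⟧ = {c, i}.

{c, i}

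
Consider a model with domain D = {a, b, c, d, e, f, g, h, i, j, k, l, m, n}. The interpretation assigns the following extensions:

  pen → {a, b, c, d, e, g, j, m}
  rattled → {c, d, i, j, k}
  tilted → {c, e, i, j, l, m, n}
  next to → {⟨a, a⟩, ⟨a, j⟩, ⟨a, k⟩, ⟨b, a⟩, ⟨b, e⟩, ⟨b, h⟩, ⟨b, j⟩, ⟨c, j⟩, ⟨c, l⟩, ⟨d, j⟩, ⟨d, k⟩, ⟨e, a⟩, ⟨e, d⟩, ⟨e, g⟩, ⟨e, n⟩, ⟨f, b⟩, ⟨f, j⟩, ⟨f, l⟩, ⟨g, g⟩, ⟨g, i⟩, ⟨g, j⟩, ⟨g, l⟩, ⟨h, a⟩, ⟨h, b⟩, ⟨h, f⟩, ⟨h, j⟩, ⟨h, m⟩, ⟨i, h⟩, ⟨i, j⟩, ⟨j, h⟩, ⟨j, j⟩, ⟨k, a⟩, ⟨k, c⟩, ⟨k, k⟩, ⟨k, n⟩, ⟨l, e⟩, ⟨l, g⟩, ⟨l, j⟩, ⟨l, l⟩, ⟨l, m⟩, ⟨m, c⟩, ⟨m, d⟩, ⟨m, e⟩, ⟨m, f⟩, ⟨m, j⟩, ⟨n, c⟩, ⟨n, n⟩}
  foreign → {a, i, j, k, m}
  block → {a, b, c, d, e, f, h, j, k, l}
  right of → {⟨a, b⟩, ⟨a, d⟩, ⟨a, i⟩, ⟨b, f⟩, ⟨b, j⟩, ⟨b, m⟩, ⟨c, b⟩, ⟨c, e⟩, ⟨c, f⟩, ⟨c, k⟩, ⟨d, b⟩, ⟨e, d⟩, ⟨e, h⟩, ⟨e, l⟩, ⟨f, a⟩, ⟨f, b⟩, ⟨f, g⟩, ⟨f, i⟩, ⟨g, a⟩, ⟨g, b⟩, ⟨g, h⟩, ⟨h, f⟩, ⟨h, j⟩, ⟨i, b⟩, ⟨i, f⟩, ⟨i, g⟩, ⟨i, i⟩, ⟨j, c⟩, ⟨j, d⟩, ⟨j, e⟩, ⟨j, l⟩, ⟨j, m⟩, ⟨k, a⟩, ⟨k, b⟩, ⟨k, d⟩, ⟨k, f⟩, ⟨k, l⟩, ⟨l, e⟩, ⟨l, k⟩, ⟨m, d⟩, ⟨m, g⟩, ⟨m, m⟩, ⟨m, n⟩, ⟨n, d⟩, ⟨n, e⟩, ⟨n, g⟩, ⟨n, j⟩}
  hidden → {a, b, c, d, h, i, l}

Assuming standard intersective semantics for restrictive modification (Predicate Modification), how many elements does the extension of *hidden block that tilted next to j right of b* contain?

⟦that tilted⟧ = ⟦tilted⟧ = {c, e, i, j, l, m, n}
⟦next to j⟧ = {x : ⟨x, j⟩ ∈ ⟦next to⟧} = {a, b, c, d, f, g, h, i, j, l, m}
⟦right of b⟧ = {x : ⟨x, b⟩ ∈ ⟦right of⟧} = {a, c, d, f, g, i, k}
⟦block⟧ = {a, b, c, d, e, f, h, j, k, l}
… ∩ ⟦that tilted⟧ = {a, b, c, d, e, f, h, j, k, l} ∩ {c, e, i, j, l, m, n} = {c, e, j, l}
… ∩ ⟦next to j⟧ = {c, e, j, l} ∩ {a, b, c, d, f, g, h, i, j, l, m} = {c, j, l}
… ∩ ⟦right of b⟧ = {c, j, l} ∩ {a, c, d, f, g, i, k} = {c}
… ∩ ⟦hidden⟧ = {c} ∩ {a, b, c, d, h, i, l} = {c}
⟦hidden block that tilted next to j right of b⟧ = {c}, so the cardinality is 1.

1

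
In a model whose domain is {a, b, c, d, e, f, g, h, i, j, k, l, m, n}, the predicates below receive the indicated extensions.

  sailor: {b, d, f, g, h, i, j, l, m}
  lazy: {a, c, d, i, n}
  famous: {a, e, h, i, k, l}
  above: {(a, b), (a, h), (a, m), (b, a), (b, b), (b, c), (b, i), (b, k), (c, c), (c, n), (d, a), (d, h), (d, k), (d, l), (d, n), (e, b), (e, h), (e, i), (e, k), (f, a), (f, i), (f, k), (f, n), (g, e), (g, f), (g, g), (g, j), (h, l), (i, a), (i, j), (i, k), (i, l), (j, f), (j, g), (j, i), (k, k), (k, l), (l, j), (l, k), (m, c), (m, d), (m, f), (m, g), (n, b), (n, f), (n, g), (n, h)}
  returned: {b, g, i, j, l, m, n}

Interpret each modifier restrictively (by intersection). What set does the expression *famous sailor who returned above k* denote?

{i, l}

⟦who returned⟧ = ⟦returned⟧ = {b, g, i, j, l, m, n}
⟦above k⟧ = {x : ⟨x, k⟩ ∈ ⟦above⟧} = {b, d, e, f, i, k, l}
⟦sailor⟧ = {b, d, f, g, h, i, j, l, m}
… ∩ ⟦who returned⟧ = {b, d, f, g, h, i, j, l, m} ∩ {b, g, i, j, l, m, n} = {b, g, i, j, l, m}
… ∩ ⟦above k⟧ = {b, g, i, j, l, m} ∩ {b, d, e, f, i, k, l} = {b, i, l}
… ∩ ⟦famous⟧ = {b, i, l} ∩ {a, e, h, i, k, l} = {i, l}
So ⟦famous sailor who returned above k⟧ = {i, l}.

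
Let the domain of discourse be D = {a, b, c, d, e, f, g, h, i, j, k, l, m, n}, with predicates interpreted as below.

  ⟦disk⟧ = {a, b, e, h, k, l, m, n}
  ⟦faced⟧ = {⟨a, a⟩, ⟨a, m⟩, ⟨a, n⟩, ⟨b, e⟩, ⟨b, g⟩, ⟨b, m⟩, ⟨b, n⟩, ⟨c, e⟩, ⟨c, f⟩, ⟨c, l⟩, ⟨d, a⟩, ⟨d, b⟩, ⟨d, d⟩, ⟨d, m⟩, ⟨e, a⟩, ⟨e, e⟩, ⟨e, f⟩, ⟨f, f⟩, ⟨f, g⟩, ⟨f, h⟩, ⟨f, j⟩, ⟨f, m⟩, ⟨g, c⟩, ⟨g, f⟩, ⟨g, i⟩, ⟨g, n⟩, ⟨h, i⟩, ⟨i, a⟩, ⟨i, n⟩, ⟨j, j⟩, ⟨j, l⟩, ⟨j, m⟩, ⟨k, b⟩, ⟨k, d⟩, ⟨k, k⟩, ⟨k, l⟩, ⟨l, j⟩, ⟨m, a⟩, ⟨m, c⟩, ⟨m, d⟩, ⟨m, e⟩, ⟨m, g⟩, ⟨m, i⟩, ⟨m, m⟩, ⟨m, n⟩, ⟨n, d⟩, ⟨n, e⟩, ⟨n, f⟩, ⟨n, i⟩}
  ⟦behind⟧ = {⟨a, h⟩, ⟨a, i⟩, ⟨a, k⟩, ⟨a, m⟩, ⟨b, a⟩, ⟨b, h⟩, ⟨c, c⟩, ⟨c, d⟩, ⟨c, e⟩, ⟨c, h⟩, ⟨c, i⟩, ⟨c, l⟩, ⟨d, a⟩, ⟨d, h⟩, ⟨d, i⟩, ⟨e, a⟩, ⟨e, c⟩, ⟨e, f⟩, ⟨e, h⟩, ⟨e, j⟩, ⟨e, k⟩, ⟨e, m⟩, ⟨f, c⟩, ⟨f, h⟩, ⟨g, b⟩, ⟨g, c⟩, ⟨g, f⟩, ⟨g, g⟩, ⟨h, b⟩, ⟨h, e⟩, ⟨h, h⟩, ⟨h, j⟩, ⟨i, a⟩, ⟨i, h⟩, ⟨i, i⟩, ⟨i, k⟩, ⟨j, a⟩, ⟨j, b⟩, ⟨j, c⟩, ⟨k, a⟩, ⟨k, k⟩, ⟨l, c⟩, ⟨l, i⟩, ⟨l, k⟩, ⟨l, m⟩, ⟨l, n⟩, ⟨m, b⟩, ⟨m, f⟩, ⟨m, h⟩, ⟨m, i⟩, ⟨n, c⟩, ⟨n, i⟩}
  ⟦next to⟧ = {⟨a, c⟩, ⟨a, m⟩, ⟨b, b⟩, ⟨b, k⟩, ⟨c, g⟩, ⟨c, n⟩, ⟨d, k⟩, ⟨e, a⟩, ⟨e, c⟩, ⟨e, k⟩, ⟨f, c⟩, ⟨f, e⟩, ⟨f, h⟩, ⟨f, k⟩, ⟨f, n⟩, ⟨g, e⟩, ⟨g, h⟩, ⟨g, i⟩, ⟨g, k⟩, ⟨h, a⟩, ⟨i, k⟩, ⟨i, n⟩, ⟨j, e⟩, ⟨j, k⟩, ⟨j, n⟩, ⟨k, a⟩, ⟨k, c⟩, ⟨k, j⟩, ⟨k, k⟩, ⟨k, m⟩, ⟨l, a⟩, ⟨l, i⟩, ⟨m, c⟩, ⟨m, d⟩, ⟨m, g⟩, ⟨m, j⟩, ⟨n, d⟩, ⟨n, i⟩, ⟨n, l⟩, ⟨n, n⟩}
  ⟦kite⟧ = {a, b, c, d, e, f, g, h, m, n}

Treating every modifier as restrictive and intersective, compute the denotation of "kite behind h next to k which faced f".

⟦behind h⟧ = {x : ⟨x, h⟩ ∈ ⟦behind⟧} = {a, b, c, d, e, f, h, i, m}
⟦next to k⟧ = {x : ⟨x, k⟩ ∈ ⟦next to⟧} = {b, d, e, f, g, i, j, k}
⟦which faced f⟧ = {x : ⟨x, f⟩ ∈ ⟦faced⟧} = {c, e, f, g, n}
⟦kite⟧ = {a, b, c, d, e, f, g, h, m, n}
… ∩ ⟦behind h⟧ = {a, b, c, d, e, f, g, h, m, n} ∩ {a, b, c, d, e, f, h, i, m} = {a, b, c, d, e, f, h, m}
… ∩ ⟦next to k⟧ = {a, b, c, d, e, f, h, m} ∩ {b, d, e, f, g, i, j, k} = {b, d, e, f}
… ∩ ⟦which faced f⟧ = {b, d, e, f} ∩ {c, e, f, g, n} = {e, f}
So ⟦kite behind h next to k which faced f⟧ = {e, f}.

{e, f}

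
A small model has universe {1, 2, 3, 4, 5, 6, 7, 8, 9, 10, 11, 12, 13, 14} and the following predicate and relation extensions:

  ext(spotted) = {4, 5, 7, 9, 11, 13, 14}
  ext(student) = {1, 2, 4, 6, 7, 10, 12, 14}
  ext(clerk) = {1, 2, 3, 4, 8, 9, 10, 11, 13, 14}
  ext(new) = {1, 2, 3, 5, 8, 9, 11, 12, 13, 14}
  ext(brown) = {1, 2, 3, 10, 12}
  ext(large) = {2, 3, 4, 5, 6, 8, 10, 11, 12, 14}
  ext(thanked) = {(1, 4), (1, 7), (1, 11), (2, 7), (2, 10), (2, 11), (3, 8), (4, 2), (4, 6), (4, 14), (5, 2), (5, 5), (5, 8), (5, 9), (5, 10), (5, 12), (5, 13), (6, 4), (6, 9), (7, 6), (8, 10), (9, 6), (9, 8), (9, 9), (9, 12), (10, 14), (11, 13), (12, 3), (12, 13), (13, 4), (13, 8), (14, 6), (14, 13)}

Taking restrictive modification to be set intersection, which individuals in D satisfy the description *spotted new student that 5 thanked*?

∅

⟦that 5 thanked⟧ = {x : ⟨5, x⟩ ∈ ⟦thanked⟧} = {2, 5, 8, 9, 10, 12, 13}
⟦student⟧ = {1, 2, 4, 6, 7, 10, 12, 14}
… ∩ ⟦that 5 thanked⟧ = {1, 2, 4, 6, 7, 10, 12, 14} ∩ {2, 5, 8, 9, 10, 12, 13} = {2, 10, 12}
… ∩ ⟦spotted⟧ = {2, 10, 12} ∩ {4, 5, 7, 9, 11, 13, 14} = ∅
… ∩ ⟦new⟧ = ∅ ∩ {1, 2, 3, 5, 8, 9, 11, 12, 13, 14} = ∅
So ⟦spotted new student that 5 thanked⟧ = ∅.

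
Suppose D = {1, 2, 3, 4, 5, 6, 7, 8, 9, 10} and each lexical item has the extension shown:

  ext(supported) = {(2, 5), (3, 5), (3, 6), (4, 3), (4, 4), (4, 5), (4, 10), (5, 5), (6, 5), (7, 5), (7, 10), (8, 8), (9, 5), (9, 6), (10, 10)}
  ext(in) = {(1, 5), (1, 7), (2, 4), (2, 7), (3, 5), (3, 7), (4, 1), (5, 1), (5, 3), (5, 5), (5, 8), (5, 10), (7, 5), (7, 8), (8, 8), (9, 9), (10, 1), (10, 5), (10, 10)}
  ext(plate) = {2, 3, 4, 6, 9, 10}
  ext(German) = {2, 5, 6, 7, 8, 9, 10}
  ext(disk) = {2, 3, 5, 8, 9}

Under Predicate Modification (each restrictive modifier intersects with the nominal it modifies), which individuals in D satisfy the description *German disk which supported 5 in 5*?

{5}

⟦which supported 5⟧ = {x : ⟨x, 5⟩ ∈ ⟦supported⟧} = {2, 3, 4, 5, 6, 7, 9}
⟦in 5⟧ = {x : ⟨x, 5⟩ ∈ ⟦in⟧} = {1, 3, 5, 7, 10}
⟦disk⟧ = {2, 3, 5, 8, 9}
… ∩ ⟦which supported 5⟧ = {2, 3, 5, 8, 9} ∩ {2, 3, 4, 5, 6, 7, 9} = {2, 3, 5, 9}
… ∩ ⟦in 5⟧ = {2, 3, 5, 9} ∩ {1, 3, 5, 7, 10} = {3, 5}
… ∩ ⟦German⟧ = {3, 5} ∩ {2, 5, 6, 7, 8, 9, 10} = {5}
So ⟦German disk which supported 5 in 5⟧ = {5}.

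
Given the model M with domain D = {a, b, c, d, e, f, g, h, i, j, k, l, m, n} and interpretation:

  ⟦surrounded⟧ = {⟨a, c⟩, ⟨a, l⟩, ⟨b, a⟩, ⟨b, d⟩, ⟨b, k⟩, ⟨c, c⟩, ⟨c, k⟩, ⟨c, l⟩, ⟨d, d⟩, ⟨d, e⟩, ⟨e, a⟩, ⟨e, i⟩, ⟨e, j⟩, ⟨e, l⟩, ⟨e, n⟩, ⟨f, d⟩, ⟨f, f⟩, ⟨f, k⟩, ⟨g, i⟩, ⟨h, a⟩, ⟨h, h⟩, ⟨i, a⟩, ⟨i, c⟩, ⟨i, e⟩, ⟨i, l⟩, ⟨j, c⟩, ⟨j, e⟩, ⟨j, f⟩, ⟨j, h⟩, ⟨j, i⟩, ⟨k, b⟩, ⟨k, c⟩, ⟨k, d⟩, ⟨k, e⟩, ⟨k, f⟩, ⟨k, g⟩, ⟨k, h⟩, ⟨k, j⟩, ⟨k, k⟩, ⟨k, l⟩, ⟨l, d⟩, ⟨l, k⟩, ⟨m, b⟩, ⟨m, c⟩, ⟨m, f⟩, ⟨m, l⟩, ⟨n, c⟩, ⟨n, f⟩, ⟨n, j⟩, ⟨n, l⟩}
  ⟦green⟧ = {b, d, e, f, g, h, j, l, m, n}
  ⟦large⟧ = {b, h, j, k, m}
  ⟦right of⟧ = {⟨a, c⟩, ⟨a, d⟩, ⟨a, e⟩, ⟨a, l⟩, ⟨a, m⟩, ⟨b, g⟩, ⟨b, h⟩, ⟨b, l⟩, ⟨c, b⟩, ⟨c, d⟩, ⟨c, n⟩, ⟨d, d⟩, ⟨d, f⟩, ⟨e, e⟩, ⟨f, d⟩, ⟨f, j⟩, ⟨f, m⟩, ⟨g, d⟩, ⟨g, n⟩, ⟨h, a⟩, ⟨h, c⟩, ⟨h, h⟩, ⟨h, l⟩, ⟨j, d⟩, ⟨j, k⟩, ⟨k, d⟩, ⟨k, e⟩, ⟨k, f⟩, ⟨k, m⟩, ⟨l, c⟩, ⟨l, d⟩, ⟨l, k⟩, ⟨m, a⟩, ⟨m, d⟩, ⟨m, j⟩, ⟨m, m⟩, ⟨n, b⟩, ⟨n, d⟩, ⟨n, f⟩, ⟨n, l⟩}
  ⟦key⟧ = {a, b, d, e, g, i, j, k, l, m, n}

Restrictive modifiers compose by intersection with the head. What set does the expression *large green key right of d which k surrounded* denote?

{j}

⟦right of d⟧ = {x : ⟨x, d⟩ ∈ ⟦right of⟧} = {a, c, d, f, g, j, k, l, m, n}
⟦which k surrounded⟧ = {x : ⟨k, x⟩ ∈ ⟦surrounded⟧} = {b, c, d, e, f, g, h, j, k, l}
⟦key⟧ = {a, b, d, e, g, i, j, k, l, m, n}
… ∩ ⟦right of d⟧ = {a, b, d, e, g, i, j, k, l, m, n} ∩ {a, c, d, f, g, j, k, l, m, n} = {a, d, g, j, k, l, m, n}
… ∩ ⟦which k surrounded⟧ = {a, d, g, j, k, l, m, n} ∩ {b, c, d, e, f, g, h, j, k, l} = {d, g, j, k, l}
… ∩ ⟦large⟧ = {d, g, j, k, l} ∩ {b, h, j, k, m} = {j, k}
… ∩ ⟦green⟧ = {j, k} ∩ {b, d, e, f, g, h, j, l, m, n} = {j}
So ⟦large green key right of d which k surrounded⟧ = {j}.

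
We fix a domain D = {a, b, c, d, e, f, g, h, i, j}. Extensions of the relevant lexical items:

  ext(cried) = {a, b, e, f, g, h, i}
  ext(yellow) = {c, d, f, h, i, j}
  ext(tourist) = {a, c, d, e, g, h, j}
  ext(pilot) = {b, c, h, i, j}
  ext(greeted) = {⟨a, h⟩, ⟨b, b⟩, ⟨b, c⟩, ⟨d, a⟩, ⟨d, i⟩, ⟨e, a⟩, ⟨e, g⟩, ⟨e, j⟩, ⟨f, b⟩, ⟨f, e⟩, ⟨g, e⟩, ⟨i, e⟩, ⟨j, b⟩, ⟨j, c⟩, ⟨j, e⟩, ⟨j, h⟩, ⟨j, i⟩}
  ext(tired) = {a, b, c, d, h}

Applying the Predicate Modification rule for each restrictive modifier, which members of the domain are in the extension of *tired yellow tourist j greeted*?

{c, h}

⟦j greeted⟧ = {x : ⟨j, x⟩ ∈ ⟦greeted⟧} = {b, c, e, h, i}
⟦tourist⟧ = {a, c, d, e, g, h, j}
… ∩ ⟦j greeted⟧ = {a, c, d, e, g, h, j} ∩ {b, c, e, h, i} = {c, e, h}
… ∩ ⟦tired⟧ = {c, e, h} ∩ {a, b, c, d, h} = {c, h}
… ∩ ⟦yellow⟧ = {c, h} ∩ {c, d, f, h, i, j} = {c, h}
So ⟦tired yellow tourist j greeted⟧ = {c, h}.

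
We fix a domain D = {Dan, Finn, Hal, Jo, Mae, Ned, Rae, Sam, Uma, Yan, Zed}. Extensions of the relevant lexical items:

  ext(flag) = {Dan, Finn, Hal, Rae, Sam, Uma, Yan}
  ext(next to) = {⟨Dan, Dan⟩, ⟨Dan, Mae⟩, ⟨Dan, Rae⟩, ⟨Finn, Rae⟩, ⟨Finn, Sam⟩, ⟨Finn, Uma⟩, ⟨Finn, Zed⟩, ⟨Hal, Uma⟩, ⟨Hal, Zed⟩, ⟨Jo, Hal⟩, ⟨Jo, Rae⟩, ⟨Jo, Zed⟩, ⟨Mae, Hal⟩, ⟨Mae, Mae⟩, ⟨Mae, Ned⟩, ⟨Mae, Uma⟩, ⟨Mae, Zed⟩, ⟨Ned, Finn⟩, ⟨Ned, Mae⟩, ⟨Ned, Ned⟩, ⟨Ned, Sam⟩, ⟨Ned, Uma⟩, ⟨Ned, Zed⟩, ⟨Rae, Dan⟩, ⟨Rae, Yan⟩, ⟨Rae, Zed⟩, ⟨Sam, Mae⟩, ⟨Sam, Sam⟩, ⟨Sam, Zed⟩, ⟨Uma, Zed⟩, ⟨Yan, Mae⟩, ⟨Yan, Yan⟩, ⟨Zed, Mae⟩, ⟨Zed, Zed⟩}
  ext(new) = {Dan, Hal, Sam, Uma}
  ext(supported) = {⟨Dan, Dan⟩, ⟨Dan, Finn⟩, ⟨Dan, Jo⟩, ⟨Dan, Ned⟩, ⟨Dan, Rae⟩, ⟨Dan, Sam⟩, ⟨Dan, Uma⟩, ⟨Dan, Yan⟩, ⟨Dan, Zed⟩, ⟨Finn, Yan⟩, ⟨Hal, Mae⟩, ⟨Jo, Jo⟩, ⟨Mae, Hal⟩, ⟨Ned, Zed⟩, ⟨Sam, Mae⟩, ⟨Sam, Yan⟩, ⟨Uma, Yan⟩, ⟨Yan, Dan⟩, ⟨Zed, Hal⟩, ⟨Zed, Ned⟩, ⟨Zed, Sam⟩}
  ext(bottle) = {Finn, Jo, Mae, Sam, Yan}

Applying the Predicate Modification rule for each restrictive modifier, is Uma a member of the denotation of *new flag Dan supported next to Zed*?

yes

⟦Dan supported⟧ = {x : ⟨Dan, x⟩ ∈ ⟦supported⟧} = {Dan, Finn, Jo, Ned, Rae, Sam, Uma, Yan, Zed}
⟦next to Zed⟧ = {x : ⟨x, Zed⟩ ∈ ⟦next to⟧} = {Finn, Hal, Jo, Mae, Ned, Rae, Sam, Uma, Zed}
⟦flag⟧ = {Dan, Finn, Hal, Rae, Sam, Uma, Yan}
… ∩ ⟦Dan supported⟧ = {Dan, Finn, Hal, Rae, Sam, Uma, Yan} ∩ {Dan, Finn, Jo, Ned, Rae, Sam, Uma, Yan, Zed} = {Dan, Finn, Rae, Sam, Uma, Yan}
… ∩ ⟦next to Zed⟧ = {Dan, Finn, Rae, Sam, Uma, Yan} ∩ {Finn, Hal, Jo, Mae, Ned, Rae, Sam, Uma, Zed} = {Finn, Rae, Sam, Uma}
… ∩ ⟦new⟧ = {Finn, Rae, Sam, Uma} ∩ {Dan, Hal, Sam, Uma} = {Sam, Uma}
⟦new flag Dan supported next to Zed⟧ = {Sam, Uma}; Uma ∈ this set.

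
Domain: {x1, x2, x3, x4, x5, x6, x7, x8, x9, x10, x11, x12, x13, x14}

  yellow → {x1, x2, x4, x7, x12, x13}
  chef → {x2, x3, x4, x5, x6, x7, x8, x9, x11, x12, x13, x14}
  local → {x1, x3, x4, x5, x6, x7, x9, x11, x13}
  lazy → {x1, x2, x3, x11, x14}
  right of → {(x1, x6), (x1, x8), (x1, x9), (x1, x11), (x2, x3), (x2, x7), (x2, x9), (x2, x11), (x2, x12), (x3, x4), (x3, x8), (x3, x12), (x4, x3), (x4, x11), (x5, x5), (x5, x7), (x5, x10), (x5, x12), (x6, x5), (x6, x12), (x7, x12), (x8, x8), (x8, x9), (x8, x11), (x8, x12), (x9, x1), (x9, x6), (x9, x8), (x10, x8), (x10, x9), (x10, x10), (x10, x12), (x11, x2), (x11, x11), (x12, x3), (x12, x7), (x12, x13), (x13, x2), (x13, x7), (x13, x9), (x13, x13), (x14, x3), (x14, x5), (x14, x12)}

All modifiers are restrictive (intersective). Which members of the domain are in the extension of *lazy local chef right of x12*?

⟦right of x12⟧ = {x : ⟨x, x12⟩ ∈ ⟦right of⟧} = {x2, x3, x5, x6, x7, x8, x10, x14}
⟦chef⟧ = {x2, x3, x4, x5, x6, x7, x8, x9, x11, x12, x13, x14}
… ∩ ⟦right of x12⟧ = {x2, x3, x4, x5, x6, x7, x8, x9, x11, x12, x13, x14} ∩ {x2, x3, x5, x6, x7, x8, x10, x14} = {x2, x3, x5, x6, x7, x8, x14}
… ∩ ⟦lazy⟧ = {x2, x3, x5, x6, x7, x8, x14} ∩ {x1, x2, x3, x11, x14} = {x2, x3, x14}
… ∩ ⟦local⟧ = {x2, x3, x14} ∩ {x1, x3, x4, x5, x6, x7, x9, x11, x13} = {x3}
So ⟦lazy local chef right of x12⟧ = {x3}.

{x3}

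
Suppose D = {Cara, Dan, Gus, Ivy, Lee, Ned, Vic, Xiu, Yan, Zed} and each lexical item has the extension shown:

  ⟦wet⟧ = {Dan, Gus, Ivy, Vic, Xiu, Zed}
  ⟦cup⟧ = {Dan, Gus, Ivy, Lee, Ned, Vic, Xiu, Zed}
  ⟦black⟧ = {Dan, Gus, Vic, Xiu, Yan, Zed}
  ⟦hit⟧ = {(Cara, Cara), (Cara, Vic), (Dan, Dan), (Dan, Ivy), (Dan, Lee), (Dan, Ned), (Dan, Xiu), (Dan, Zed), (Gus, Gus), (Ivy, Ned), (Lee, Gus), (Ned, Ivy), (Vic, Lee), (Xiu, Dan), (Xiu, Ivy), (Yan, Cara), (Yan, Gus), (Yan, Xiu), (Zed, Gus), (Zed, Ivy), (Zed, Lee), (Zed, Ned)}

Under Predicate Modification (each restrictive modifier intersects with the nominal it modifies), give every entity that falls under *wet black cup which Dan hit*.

⟦which Dan hit⟧ = {x : ⟨Dan, x⟩ ∈ ⟦hit⟧} = {Dan, Ivy, Lee, Ned, Xiu, Zed}
⟦cup⟧ = {Dan, Gus, Ivy, Lee, Ned, Vic, Xiu, Zed}
… ∩ ⟦which Dan hit⟧ = {Dan, Gus, Ivy, Lee, Ned, Vic, Xiu, Zed} ∩ {Dan, Ivy, Lee, Ned, Xiu, Zed} = {Dan, Ivy, Lee, Ned, Xiu, Zed}
… ∩ ⟦wet⟧ = {Dan, Ivy, Lee, Ned, Xiu, Zed} ∩ {Dan, Gus, Ivy, Vic, Xiu, Zed} = {Dan, Ivy, Xiu, Zed}
… ∩ ⟦black⟧ = {Dan, Ivy, Xiu, Zed} ∩ {Dan, Gus, Vic, Xiu, Yan, Zed} = {Dan, Xiu, Zed}
So ⟦wet black cup which Dan hit⟧ = {Dan, Xiu, Zed}.

{Dan, Xiu, Zed}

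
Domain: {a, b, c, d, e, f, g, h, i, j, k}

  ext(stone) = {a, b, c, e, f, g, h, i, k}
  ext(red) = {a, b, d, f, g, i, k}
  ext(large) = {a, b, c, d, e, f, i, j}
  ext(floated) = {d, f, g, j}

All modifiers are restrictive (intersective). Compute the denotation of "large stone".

{a, b, c, e, f, i}

⟦stone⟧ = {a, b, c, e, f, g, h, i, k}
… ∩ ⟦large⟧ = {a, b, c, e, f, g, h, i, k} ∩ {a, b, c, d, e, f, i, j} = {a, b, c, e, f, i}
So ⟦large stone⟧ = {a, b, c, e, f, i}.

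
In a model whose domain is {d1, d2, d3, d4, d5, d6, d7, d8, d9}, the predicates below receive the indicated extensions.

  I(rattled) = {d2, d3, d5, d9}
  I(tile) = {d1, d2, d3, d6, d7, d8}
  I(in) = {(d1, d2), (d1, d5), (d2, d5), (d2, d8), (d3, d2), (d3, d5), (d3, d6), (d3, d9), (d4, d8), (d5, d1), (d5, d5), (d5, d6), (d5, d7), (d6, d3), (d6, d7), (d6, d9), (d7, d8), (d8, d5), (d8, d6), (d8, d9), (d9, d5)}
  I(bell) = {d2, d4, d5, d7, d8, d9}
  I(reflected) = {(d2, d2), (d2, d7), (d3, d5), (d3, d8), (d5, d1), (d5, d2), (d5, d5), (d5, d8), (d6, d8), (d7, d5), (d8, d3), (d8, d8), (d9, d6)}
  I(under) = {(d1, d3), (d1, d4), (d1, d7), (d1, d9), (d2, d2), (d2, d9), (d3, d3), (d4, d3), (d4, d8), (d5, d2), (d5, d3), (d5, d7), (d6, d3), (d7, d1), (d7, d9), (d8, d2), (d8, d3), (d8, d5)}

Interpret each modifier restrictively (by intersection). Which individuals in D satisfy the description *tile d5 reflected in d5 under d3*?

{d1, d8}

⟦d5 reflected⟧ = {x : ⟨d5, x⟩ ∈ ⟦reflected⟧} = {d1, d2, d5, d8}
⟦in d5⟧ = {x : ⟨x, d5⟩ ∈ ⟦in⟧} = {d1, d2, d3, d5, d8, d9}
⟦under d3⟧ = {x : ⟨x, d3⟩ ∈ ⟦under⟧} = {d1, d3, d4, d5, d6, d8}
⟦tile⟧ = {d1, d2, d3, d6, d7, d8}
… ∩ ⟦d5 reflected⟧ = {d1, d2, d3, d6, d7, d8} ∩ {d1, d2, d5, d8} = {d1, d2, d8}
… ∩ ⟦in d5⟧ = {d1, d2, d8} ∩ {d1, d2, d3, d5, d8, d9} = {d1, d2, d8}
… ∩ ⟦under d3⟧ = {d1, d2, d8} ∩ {d1, d3, d4, d5, d6, d8} = {d1, d8}
So ⟦tile d5 reflected in d5 under d3⟧ = {d1, d8}.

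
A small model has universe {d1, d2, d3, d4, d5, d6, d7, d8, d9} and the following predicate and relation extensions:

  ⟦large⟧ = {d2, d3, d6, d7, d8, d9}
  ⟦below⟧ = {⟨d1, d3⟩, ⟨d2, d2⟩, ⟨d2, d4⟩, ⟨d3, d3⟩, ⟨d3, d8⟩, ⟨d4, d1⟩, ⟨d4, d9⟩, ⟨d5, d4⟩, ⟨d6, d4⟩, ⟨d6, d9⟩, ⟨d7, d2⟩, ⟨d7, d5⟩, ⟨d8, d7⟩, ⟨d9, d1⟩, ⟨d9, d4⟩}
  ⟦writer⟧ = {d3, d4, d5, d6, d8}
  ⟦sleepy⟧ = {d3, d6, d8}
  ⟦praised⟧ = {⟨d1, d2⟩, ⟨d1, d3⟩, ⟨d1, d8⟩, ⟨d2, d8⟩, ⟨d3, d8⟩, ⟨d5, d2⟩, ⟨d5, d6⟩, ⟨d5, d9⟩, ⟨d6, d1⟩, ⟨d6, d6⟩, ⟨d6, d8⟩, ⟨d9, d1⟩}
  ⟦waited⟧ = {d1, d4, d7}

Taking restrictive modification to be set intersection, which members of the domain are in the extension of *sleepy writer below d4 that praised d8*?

⟦below d4⟧ = {x : ⟨x, d4⟩ ∈ ⟦below⟧} = {d2, d5, d6, d9}
⟦that praised d8⟧ = {x : ⟨x, d8⟩ ∈ ⟦praised⟧} = {d1, d2, d3, d6}
⟦writer⟧ = {d3, d4, d5, d6, d8}
… ∩ ⟦below d4⟧ = {d3, d4, d5, d6, d8} ∩ {d2, d5, d6, d9} = {d5, d6}
… ∩ ⟦that praised d8⟧ = {d5, d6} ∩ {d1, d2, d3, d6} = {d6}
… ∩ ⟦sleepy⟧ = {d6} ∩ {d3, d6, d8} = {d6}
So ⟦sleepy writer below d4 that praised d8⟧ = {d6}.

{d6}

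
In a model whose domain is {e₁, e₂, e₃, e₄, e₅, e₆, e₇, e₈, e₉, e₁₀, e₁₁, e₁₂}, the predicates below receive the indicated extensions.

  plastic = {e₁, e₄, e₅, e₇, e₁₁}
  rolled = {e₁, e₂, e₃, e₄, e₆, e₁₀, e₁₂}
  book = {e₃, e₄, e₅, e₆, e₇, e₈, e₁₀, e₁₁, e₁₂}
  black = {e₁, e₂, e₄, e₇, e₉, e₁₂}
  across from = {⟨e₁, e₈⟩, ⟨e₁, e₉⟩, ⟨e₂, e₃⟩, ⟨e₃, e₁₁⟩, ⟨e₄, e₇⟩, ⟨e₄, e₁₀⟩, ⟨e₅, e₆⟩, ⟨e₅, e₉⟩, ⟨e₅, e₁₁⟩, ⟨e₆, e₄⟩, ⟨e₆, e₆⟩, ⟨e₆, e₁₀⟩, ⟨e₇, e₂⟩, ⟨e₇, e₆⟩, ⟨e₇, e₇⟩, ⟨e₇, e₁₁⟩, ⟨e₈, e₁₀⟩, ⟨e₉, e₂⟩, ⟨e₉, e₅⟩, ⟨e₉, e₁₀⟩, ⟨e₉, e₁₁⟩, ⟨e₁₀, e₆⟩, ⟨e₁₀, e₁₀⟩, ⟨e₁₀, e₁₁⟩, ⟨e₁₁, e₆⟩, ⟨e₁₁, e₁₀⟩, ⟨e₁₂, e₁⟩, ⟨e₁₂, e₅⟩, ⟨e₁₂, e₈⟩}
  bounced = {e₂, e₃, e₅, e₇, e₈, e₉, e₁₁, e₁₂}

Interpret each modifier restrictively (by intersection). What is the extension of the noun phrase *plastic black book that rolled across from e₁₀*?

{e₄}

⟦that rolled⟧ = ⟦rolled⟧ = {e₁, e₂, e₃, e₄, e₆, e₁₀, e₁₂}
⟦across from e₁₀⟧ = {x : ⟨x, e₁₀⟩ ∈ ⟦across from⟧} = {e₄, e₆, e₈, e₉, e₁₀, e₁₁}
⟦book⟧ = {e₃, e₄, e₅, e₆, e₇, e₈, e₁₀, e₁₁, e₁₂}
… ∩ ⟦that rolled⟧ = {e₃, e₄, e₅, e₆, e₇, e₈, e₁₀, e₁₁, e₁₂} ∩ {e₁, e₂, e₃, e₄, e₆, e₁₀, e₁₂} = {e₃, e₄, e₆, e₁₀, e₁₂}
… ∩ ⟦across from e₁₀⟧ = {e₃, e₄, e₆, e₁₀, e₁₂} ∩ {e₄, e₆, e₈, e₉, e₁₀, e₁₁} = {e₄, e₆, e₁₀}
… ∩ ⟦plastic⟧ = {e₄, e₆, e₁₀} ∩ {e₁, e₄, e₅, e₇, e₁₁} = {e₄}
… ∩ ⟦black⟧ = {e₄} ∩ {e₁, e₂, e₄, e₇, e₉, e₁₂} = {e₄}
So ⟦plastic black book that rolled across from e₁₀⟧ = {e₄}.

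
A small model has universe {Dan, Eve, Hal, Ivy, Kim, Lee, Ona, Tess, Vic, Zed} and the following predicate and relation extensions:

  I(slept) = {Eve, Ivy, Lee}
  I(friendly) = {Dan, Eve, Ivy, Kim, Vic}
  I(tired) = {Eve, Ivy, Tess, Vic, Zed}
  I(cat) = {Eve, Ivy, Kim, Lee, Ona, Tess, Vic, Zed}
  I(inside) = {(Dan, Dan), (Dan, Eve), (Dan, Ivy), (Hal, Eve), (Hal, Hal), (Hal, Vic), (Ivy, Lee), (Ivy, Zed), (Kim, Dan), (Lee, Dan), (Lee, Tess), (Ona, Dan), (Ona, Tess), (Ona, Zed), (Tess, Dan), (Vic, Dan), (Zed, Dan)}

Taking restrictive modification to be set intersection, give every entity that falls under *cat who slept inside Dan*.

⟦who slept⟧ = ⟦slept⟧ = {Eve, Ivy, Lee}
⟦inside Dan⟧ = {x : ⟨x, Dan⟩ ∈ ⟦inside⟧} = {Dan, Kim, Lee, Ona, Tess, Vic, Zed}
⟦cat⟧ = {Eve, Ivy, Kim, Lee, Ona, Tess, Vic, Zed}
… ∩ ⟦who slept⟧ = {Eve, Ivy, Kim, Lee, Ona, Tess, Vic, Zed} ∩ {Eve, Ivy, Lee} = {Eve, Ivy, Lee}
… ∩ ⟦inside Dan⟧ = {Eve, Ivy, Lee} ∩ {Dan, Kim, Lee, Ona, Tess, Vic, Zed} = {Lee}
So ⟦cat who slept inside Dan⟧ = {Lee}.

{Lee}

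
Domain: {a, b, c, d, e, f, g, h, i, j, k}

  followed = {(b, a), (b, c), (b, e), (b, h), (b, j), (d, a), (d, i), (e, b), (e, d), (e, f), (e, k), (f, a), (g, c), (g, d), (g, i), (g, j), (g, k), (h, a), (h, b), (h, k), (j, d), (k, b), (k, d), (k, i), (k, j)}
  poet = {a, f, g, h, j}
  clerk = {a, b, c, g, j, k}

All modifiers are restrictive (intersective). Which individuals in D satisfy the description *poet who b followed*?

⟦who b followed⟧ = {x : ⟨b, x⟩ ∈ ⟦followed⟧} = {a, c, e, h, j}
⟦poet⟧ = {a, f, g, h, j}
… ∩ ⟦who b followed⟧ = {a, f, g, h, j} ∩ {a, c, e, h, j} = {a, h, j}
So ⟦poet who b followed⟧ = {a, h, j}.

{a, h, j}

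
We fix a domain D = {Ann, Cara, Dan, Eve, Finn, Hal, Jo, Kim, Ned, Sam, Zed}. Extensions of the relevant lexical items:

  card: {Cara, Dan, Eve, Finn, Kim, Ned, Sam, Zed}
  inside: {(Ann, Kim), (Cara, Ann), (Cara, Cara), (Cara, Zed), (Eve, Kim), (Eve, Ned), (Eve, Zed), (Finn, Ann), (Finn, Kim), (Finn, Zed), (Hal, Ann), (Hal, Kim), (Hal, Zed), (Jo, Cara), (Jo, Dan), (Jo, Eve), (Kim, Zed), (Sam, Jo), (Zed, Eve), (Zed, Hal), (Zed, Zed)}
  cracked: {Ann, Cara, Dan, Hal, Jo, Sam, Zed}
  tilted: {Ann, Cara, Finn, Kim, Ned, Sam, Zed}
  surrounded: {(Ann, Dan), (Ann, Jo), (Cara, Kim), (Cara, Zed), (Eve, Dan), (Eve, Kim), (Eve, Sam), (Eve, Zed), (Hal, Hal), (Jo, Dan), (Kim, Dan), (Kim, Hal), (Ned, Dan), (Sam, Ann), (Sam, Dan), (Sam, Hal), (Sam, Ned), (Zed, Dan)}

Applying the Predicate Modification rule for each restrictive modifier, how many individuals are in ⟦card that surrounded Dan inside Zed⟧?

3

⟦that surrounded Dan⟧ = {x : ⟨x, Dan⟩ ∈ ⟦surrounded⟧} = {Ann, Eve, Jo, Kim, Ned, Sam, Zed}
⟦inside Zed⟧ = {x : ⟨x, Zed⟩ ∈ ⟦inside⟧} = {Cara, Eve, Finn, Hal, Kim, Zed}
⟦card⟧ = {Cara, Dan, Eve, Finn, Kim, Ned, Sam, Zed}
… ∩ ⟦that surrounded Dan⟧ = {Cara, Dan, Eve, Finn, Kim, Ned, Sam, Zed} ∩ {Ann, Eve, Jo, Kim, Ned, Sam, Zed} = {Eve, Kim, Ned, Sam, Zed}
… ∩ ⟦inside Zed⟧ = {Eve, Kim, Ned, Sam, Zed} ∩ {Cara, Eve, Finn, Hal, Kim, Zed} = {Eve, Kim, Zed}
⟦card that surrounded Dan inside Zed⟧ = {Eve, Kim, Zed}, so the cardinality is 3.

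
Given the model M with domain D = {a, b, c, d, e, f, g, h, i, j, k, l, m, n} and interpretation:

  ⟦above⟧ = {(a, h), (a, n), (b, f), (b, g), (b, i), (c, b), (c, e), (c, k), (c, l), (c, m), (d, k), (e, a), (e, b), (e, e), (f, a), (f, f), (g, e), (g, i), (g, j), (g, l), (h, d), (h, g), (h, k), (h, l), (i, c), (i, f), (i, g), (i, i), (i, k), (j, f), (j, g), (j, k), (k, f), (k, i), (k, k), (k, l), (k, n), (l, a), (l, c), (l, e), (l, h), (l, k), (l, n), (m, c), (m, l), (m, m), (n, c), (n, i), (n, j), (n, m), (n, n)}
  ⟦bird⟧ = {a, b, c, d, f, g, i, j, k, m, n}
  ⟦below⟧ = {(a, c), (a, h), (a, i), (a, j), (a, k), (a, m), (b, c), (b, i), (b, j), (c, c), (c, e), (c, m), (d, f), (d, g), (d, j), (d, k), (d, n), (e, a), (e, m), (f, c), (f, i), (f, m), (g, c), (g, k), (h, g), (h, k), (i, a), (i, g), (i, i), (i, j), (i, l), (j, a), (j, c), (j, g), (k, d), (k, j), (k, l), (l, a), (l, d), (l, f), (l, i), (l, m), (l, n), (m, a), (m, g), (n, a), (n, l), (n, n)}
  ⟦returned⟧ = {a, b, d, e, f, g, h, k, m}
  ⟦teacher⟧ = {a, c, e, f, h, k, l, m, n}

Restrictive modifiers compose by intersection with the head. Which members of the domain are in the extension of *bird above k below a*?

{i, j}

⟦above k⟧ = {x : ⟨x, k⟩ ∈ ⟦above⟧} = {c, d, h, i, j, k, l}
⟦below a⟧ = {x : ⟨x, a⟩ ∈ ⟦below⟧} = {e, i, j, l, m, n}
⟦bird⟧ = {a, b, c, d, f, g, i, j, k, m, n}
… ∩ ⟦above k⟧ = {a, b, c, d, f, g, i, j, k, m, n} ∩ {c, d, h, i, j, k, l} = {c, d, i, j, k}
… ∩ ⟦below a⟧ = {c, d, i, j, k} ∩ {e, i, j, l, m, n} = {i, j}
So ⟦bird above k below a⟧ = {i, j}.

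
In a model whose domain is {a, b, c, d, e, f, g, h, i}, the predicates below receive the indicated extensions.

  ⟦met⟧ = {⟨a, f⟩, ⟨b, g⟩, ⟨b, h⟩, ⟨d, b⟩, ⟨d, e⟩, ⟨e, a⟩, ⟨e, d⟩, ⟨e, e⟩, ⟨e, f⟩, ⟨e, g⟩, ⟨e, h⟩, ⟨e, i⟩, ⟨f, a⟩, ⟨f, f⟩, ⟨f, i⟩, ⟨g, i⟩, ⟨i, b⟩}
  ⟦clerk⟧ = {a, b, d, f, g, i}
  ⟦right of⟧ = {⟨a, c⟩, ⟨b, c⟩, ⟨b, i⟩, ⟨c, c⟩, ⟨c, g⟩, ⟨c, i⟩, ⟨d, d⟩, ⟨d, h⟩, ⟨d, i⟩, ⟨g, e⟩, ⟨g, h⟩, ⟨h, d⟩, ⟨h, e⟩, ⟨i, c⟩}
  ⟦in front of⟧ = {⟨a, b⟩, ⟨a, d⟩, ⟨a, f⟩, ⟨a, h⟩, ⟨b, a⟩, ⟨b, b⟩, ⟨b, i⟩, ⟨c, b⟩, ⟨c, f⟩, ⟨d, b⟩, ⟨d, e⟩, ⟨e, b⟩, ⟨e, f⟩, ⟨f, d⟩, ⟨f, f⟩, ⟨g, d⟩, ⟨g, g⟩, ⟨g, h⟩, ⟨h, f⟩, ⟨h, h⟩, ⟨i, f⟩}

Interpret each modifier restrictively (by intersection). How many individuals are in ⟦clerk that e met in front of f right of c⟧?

2

⟦that e met⟧ = {x : ⟨e, x⟩ ∈ ⟦met⟧} = {a, d, e, f, g, h, i}
⟦in front of f⟧ = {x : ⟨x, f⟩ ∈ ⟦in front of⟧} = {a, c, e, f, h, i}
⟦right of c⟧ = {x : ⟨x, c⟩ ∈ ⟦right of⟧} = {a, b, c, i}
⟦clerk⟧ = {a, b, d, f, g, i}
… ∩ ⟦that e met⟧ = {a, b, d, f, g, i} ∩ {a, d, e, f, g, h, i} = {a, d, f, g, i}
… ∩ ⟦in front of f⟧ = {a, d, f, g, i} ∩ {a, c, e, f, h, i} = {a, f, i}
… ∩ ⟦right of c⟧ = {a, f, i} ∩ {a, b, c, i} = {a, i}
⟦clerk that e met in front of f right of c⟧ = {a, i}, so the cardinality is 2.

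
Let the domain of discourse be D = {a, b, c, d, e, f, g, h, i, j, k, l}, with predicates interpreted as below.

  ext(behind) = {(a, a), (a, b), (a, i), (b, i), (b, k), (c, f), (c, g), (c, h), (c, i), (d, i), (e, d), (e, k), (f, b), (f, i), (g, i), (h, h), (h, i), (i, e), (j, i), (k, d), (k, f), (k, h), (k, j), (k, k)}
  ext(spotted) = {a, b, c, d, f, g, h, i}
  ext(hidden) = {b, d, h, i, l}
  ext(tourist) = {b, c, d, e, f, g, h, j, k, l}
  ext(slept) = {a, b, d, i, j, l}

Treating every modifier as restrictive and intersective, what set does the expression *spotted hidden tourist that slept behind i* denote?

⟦that slept⟧ = ⟦slept⟧ = {a, b, d, i, j, l}
⟦behind i⟧ = {x : ⟨x, i⟩ ∈ ⟦behind⟧} = {a, b, c, d, f, g, h, j}
⟦tourist⟧ = {b, c, d, e, f, g, h, j, k, l}
… ∩ ⟦that slept⟧ = {b, c, d, e, f, g, h, j, k, l} ∩ {a, b, d, i, j, l} = {b, d, j, l}
… ∩ ⟦behind i⟧ = {b, d, j, l} ∩ {a, b, c, d, f, g, h, j} = {b, d, j}
… ∩ ⟦spotted⟧ = {b, d, j} ∩ {a, b, c, d, f, g, h, i} = {b, d}
… ∩ ⟦hidden⟧ = {b, d} ∩ {b, d, h, i, l} = {b, d}
So ⟦spotted hidden tourist that slept behind i⟧ = {b, d}.

{b, d}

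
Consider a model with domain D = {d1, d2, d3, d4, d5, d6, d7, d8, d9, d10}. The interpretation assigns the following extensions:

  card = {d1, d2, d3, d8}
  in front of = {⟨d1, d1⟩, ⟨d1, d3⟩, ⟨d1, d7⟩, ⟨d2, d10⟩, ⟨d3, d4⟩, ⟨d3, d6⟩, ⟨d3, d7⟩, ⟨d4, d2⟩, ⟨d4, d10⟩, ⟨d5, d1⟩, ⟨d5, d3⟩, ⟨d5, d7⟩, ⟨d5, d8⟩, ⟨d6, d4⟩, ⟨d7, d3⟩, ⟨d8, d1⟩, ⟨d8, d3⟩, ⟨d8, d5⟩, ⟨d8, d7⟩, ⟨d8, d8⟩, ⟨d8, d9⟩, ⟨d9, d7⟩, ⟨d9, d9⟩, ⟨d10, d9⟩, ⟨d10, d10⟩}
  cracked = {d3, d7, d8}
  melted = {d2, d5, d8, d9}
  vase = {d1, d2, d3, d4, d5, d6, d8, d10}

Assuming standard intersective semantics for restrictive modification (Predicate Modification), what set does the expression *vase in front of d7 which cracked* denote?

{d3, d8}

⟦in front of d7⟧ = {x : ⟨x, d7⟩ ∈ ⟦in front of⟧} = {d1, d3, d5, d8, d9}
⟦which cracked⟧ = ⟦cracked⟧ = {d3, d7, d8}
⟦vase⟧ = {d1, d2, d3, d4, d5, d6, d8, d10}
… ∩ ⟦in front of d7⟧ = {d1, d2, d3, d4, d5, d6, d8, d10} ∩ {d1, d3, d5, d8, d9} = {d1, d3, d5, d8}
… ∩ ⟦which cracked⟧ = {d1, d3, d5, d8} ∩ {d3, d7, d8} = {d3, d8}
So ⟦vase in front of d7 which cracked⟧ = {d3, d8}.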